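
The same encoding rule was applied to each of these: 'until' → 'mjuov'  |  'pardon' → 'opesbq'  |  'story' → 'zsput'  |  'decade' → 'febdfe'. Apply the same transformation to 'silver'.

sfwmjt

The output letters match the input read backwards, each shifted +1: until reversed is litnu. Read the word backwards and shift each letter +1.
For silver: reverse → revlis; then shift: r+1=s, e+1=f, v+1=w, l+1=m, i+1=j, s+1=t.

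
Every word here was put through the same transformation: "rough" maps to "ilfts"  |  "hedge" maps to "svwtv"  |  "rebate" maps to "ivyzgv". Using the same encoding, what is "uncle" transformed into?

Each pair mirrors across the alphabet (r↔i, o↔l, u↔f): positions sum to 25. Letters are reflected about the middle of the alphabet (position → 25−position): Atbash.
For uncle: u↔f, n↔m, c↔x, l↔o, e↔v.

fmxov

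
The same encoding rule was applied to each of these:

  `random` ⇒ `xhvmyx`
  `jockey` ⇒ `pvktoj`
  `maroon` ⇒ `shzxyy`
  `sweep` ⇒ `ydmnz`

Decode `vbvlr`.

punch

In random: r→x is +6, a→h is +7, n→v is +8, d→m is +9 — the shift increases by 1 each position. The shift increases by 1 at each position, starting from +6: 6, 7, 8, ….
Undoing it on vbvlr: v−6=p, b−7=u, v−8=n, l−9=c, r−10=h.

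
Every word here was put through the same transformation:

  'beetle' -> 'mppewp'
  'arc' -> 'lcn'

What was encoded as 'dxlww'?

small

Compare letters: b→m is +11, e→p is +11, e→p is +11 — a constant shift. This is a Caesar cipher with shift 11.
Reversing it on dxlww: d−11=s, x−11=m, l−11=a, w−11=l, w−11=l.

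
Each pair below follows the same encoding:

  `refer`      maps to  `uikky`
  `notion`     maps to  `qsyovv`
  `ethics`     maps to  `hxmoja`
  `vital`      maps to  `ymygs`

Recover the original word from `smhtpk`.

In refer: r→u is +3, e→i is +4, f→k is +5, e→k is +6 — the shift increases by 1 each position. The shift increases by 1 at each position, starting from +3: 3, 4, 5, ….
Undoing it on smhtpk: s−3=p, m−4=i, h−5=c, t−6=n, p−7=i, k−8=c.

picnic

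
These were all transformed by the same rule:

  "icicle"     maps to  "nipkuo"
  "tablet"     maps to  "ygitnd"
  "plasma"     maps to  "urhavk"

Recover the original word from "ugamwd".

In icicle: i→n is +5, c→i is +6, i→p is +7, c→k is +8 — the shift increases by 1 each position. Each letter shifts forward by (position + 5), i.e. 5, 6, 7, … — the shift grows by one for each successive letter.
Decoding ugamwd: u−5=p, g−6=a, a−7=t, m−8=e, w−9=n, d−10=t.

patent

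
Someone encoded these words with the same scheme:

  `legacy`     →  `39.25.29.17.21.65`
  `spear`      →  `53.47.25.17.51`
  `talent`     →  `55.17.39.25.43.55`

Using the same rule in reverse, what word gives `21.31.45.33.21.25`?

Each letter becomes 2×(its alphabet position, a=1..z=26) + 15.
Undoing it on 21.31.45.33.21.25: 21→(21−15)÷2=3=c, 31→(31−15)÷2=8=h, 45→(45−15)÷2=15=o, 33→(33−15)÷2=9=i, 21→(21−15)÷2=3=c, 25→(25−15)÷2=5=e.

choice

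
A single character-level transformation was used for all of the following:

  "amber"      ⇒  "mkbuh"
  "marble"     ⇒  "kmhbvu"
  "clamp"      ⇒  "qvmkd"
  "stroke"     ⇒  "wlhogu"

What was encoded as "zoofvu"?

a(0)→m(12) and m(12)→k(10) fit y≡15x+12 (mod 26); the inverse of 15 mod 26 is 7. Treating letters as 0–25, the rule is x ↦ 15x + 12 (mod 26).
Undoing it on zoofvu: z(25)→7·(25−12)≡13=n; o(14)→7·(14−12)≡14=o; o(14)→7·(14−12)≡14=o; f(5)→7·(5−12)≡3=d; v(21)→7·(21−12)≡11=l; u(20)→7·(20−12)≡4=e (all mod 26).

noodle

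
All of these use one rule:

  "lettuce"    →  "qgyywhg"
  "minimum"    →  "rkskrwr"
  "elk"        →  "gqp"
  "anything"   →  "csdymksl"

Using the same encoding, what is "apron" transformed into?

The shift depends on letter class: consonant l→q is +5, but vowel e→g is +2. The rule splits by letter class: vowels +2, consonants +5.
For apron: a(vowel)+2=c, p(cons)+5=u, r(cons)+5=w, o(vowel)+2=q, n(cons)+5=s.

cuwqs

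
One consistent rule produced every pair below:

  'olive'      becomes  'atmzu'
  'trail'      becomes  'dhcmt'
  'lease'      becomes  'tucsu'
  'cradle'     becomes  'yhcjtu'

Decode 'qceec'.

o(14)→a(0) and l(11)→t(19) fit y≡11x+2 (mod 26); the inverse of 11 mod 26 is 19. Treating letters as 0–25, the rule is x ↦ 11x + 2 (mod 26).
Reversing it on qceec: q(16)→19·(16−2)≡6=g; c(2)→19·(2−2)≡0=a; e(4)→19·(4−2)≡12=m; e(4)→19·(4−2)≡12=m; c(2)→19·(2−2)≡0=a (all mod 26).

gamma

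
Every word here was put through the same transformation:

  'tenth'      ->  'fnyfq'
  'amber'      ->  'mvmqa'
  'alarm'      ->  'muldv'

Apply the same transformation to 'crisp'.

oatey

Shifts by position in tenth: pos 0: t→f (+12), pos 1: e→n (+9), pos 2: n→y (+11), pos 3: t→f (+12), pos 4: h→q (+9) — repeating every 3. It's a Vigenère-style cipher with numeric key [12,9,11]: position i shifts by key[i mod 3].
On crisp: c+12=o, r+9=a, i+11=t, s+12=e, p+9=y.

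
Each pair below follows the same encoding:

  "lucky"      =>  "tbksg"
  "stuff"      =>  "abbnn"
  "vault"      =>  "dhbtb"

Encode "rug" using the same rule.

zbo

Two shifts are in play — +7 for a/e/i/o/u, +8 for every other letter.
On rug: r(cons)+8=z, u(vowel)+7=b, g(cons)+8=o.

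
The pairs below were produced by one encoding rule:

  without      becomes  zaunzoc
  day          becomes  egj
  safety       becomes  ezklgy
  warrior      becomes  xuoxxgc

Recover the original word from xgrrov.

Read the word backwards and shift each letter +6.
Decoding xgrrov: shift back: x−6=r, g−6=a, r−6=l, r−6=l, o−6=i, v−6=p → rallip; then reverse → pillar.

pillar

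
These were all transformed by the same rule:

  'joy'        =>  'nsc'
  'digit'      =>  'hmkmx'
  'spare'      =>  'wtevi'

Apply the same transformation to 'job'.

Compare letters: j→n is +4, o→s is +4, y→c is +4 — a constant shift. Each letter is shifted forward by 4 in the alphabet (a Caesar shift of +4).
Applying it to job: j+4=n, o+4=s, b+4=f.

nsf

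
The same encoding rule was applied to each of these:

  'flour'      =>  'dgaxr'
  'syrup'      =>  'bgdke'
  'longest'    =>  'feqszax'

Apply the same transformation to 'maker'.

The output letters match the input read backwards, each shifted +12: flour reversed is ruolf. Two steps: reverse the string, then apply a Caesar shift of +12.
Applying it to maker: reverse → rekam; then shift: r+12=d, e+12=q, k+12=w, a+12=m, m+12=y.

dqwmy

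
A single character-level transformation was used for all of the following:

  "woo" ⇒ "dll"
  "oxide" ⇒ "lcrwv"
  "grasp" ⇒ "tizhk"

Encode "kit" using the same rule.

prg

This is the alphabet-reversal cipher (Atbash): a becomes z, b becomes y, etc.
For kit: k↔p, i↔r, t↔g.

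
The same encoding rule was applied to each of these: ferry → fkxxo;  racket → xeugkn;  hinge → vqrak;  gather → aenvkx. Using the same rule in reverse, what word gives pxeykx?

Each letter's alphabet position (a=0..z=25) is mapped through 21·x+4 mod 26 — an affine cipher.
Undoing it on pxeykx: p(15)→5·(15−4)≡3=d; x(23)→5·(23−4)≡17=r; e(4)→5·(4−4)≡0=a; y(24)→5·(24−4)≡22=w; k(10)→5·(10−4)≡4=e; x(23)→5·(23−4)≡17=r (all mod 26).

drawer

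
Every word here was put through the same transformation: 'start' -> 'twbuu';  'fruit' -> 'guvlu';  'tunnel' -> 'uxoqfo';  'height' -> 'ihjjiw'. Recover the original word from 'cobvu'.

Shifts by position in start: pos 0: s→t (+1), pos 1: t→w (+3), pos 2: a→b (+1), pos 3: r→u (+3) — repeating every 2. It's a Vigenère-style cipher with numeric key [1,3]: position i shifts by key[i mod 2].
Decoding cobvu: c−1=b, o−3=l, b−1=a, v−3=s, u−1=t.

blast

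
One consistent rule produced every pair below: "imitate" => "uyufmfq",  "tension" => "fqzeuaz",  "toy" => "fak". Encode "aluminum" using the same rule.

Compare letters: i→u is +12, m→y is +12, i→u is +12 — a constant shift. This is a Caesar cipher with shift 12.
Applying it to aluminum: a+12=m, l+12=x, u+12=g, m+12=y, i+12=u, n+12=z, u+12=g, m+12=y.

mxgyuzgy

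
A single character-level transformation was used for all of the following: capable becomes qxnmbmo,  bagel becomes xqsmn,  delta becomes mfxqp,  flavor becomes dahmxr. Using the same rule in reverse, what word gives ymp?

The output letters match the input read backwards, each shifted +12: capable reversed is elbapac. Read the word backwards and shift each letter +12.
Reversing it on ymp: shift back: y−12=m, m−12=a, p−12=d → mad; then reverse → dam.

dam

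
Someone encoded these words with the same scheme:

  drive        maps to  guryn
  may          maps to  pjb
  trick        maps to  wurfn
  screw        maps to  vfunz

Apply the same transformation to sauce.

vjdfn

Two shifts are in play — +9 for a/e/i/o/u, +3 for every other letter.
On sauce: s(cons)+3=v, a(vowel)+9=j, u(vowel)+9=d, c(cons)+3=f, e(vowel)+9=n.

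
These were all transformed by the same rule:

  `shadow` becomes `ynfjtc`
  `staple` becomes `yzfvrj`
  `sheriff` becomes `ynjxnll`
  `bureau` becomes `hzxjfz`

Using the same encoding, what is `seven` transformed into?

yjbjt

The shift depends on letter class: consonant s→y is +6, but vowel a→f is +5. Vowels shift forward by 5 and consonants shift forward by 6.
On seven: s(cons)+6=y, e(vowel)+5=j, v(cons)+6=b, e(vowel)+5=j, n(cons)+6=t.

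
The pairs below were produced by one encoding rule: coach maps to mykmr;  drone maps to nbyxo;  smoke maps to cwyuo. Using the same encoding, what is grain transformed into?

qbksx

This is a Caesar cipher with shift 10.
On grain: g+10=q, r+10=b, a+10=k, i+10=s, n+10=x.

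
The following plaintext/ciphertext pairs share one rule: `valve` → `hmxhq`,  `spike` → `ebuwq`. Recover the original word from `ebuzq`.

spine

Compare letters: v→h is +12, a→m is +12, l→x is +12 — a constant shift. Each letter is shifted forward by 12 in the alphabet (a Caesar shift of +12).
Reversing it on ebuzq: e−12=s, b−12=p, u−12=i, z−12=n, q−12=e.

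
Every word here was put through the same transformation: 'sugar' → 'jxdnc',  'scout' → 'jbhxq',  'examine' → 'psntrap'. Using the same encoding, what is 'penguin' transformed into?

opadxra

s(18)→j(9) and u(20)→x(23) fit y≡7x+13 (mod 26); the inverse of 7 mod 26 is 15. Each letter's alphabet position (a=0..z=25) is mapped through 7·x+13 mod 26 — an affine cipher.
On penguin: p(15)→7·15+13≡14=o; e(4)→7·4+13≡15=p; n(13)→7·13+13≡0=a; g(6)→7·6+13≡3=d; u(20)→7·20+13≡23=x; i(8)→7·8+13≡17=r; n(13)→7·13+13≡0=a (all mod 26).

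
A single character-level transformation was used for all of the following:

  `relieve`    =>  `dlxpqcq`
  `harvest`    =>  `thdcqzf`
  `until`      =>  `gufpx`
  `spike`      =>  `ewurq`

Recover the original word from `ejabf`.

scout

Shifts by position in relieve: pos 0: r→d (+12), pos 1: e→l (+7), pos 2: l→x (+12), pos 3: i→p (+7) — repeating every 2. The shifts repeat in a cycle of length 2: positions 0,1,… shift by +12, +7, then the pattern repeats.
Undoing it on ejabf: e−12=s, j−7=c, a−12=o, b−7=u, f−12=t.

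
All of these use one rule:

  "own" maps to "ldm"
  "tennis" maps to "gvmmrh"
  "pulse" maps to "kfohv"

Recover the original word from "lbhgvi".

Each pair mirrors across the alphabet (o↔l, w↔d, n↔m): positions sum to 25. Each letter is replaced by its mirror in the alphabet: a↔z, b↔y, c↔x, and so on (the Atbash cipher).
Decoding lbhgvi: l↔o, b↔y, h↔s, g↔t, v↔e, i↔r.

oyster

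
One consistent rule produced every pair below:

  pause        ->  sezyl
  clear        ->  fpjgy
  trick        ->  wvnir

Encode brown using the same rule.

evtcu

In pause: p→s is +3, a→e is +4, u→z is +5, s→y is +6 — the shift increases by 1 each position. Letter i (0-indexed) is shifted by i+3, so successive shifts are 3, 4, 5, ….
Applying it to brown: b+3=e, r+4=v, o+5=t, w+6=c, n+7=u.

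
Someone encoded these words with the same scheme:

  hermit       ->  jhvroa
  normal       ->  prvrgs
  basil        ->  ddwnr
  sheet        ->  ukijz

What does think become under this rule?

Letter i (0-indexed) is shifted by i+2, so successive shifts are 2, 3, 4, ….
Applying it to think: t+2=v, h+3=k, i+4=m, n+5=s, k+6=q.

vkmsq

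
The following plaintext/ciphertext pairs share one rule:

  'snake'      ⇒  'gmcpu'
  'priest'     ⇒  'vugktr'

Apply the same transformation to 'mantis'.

ukvpco

The word is reversed, then every letter is shifted forward by 2.
On mantis: reverse → sitnam; then shift: s+2=u, i+2=k, t+2=v, n+2=p, a+2=c, m+2=o.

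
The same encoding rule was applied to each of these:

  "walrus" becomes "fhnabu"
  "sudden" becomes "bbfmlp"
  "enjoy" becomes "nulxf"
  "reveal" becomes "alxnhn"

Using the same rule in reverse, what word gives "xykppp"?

Shifts by position in walrus: pos 0: w→f (+9), pos 1: a→h (+7), pos 2: l→n (+2), pos 3: r→a (+9), pos 4: u→b (+7), pos 5: s→u (+2) — repeating every 3. It's a Vigenère-style cipher with numeric key [9,7,2]: position i shifts by key[i mod 3].
Decoding xykppp: x−9=o, y−7=r, k−2=i, p−9=g, p−7=i, p−2=n.

origin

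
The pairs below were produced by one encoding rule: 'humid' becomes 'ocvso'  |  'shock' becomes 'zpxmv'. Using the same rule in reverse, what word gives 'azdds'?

Letter i (0-indexed) is shifted by i+7, so successive shifts are 7, 8, 9, ….
Undoing it on azdds: a−7=t, z−8=r, d−9=u, d−10=t, s−11=h.

truth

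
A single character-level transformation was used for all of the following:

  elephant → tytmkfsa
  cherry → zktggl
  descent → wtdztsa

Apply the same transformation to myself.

vldtyq

e(4)→t(19) and l(11)→y(24) fit y≡23x+5 (mod 26); the inverse of 23 mod 26 is 17. This is an affine cipher: with a=0,…,z=25, each position x becomes (23x+5) mod 26.
For myself: m(12)→23·12+5≡21=v; y(24)→23·24+5≡11=l; s(18)→23·18+5≡3=d; e(4)→23·4+5≡19=t; l(11)→23·11+5≡24=y; f(5)→23·5+5≡16=q (all mod 26).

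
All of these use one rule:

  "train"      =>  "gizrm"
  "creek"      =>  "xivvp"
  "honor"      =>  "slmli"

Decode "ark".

zip

Each pair mirrors across the alphabet (t↔g, r↔i, a↔z): positions sum to 25. Each letter is replaced by its mirror in the alphabet: a↔z, b↔y, c↔x, and so on (the Atbash cipher).
Reversing it on ark: a↔z, r↔i, k↔p.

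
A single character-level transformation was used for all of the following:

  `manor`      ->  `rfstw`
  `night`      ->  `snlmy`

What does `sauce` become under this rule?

Compare letters: m→r is +5, a→f is +5, n→s is +5 — a constant shift. Every letter moves 5 places later in the alphabet, wrapping around z→a.
For sauce: s+5=x, a+5=f, u+5=z, c+5=h, e+5=j.

xfzhj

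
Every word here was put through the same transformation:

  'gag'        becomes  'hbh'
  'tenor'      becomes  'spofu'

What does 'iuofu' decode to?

tenth

The output letters match the input read backwards, each shifted +1: gag reversed is gag. The word is reversed, then every letter is shifted forward by 1.
Decoding iuofu: shift back: i−1=h, u−1=t, o−1=n, f−1=e, u−1=t → htnet; then reverse → tenth.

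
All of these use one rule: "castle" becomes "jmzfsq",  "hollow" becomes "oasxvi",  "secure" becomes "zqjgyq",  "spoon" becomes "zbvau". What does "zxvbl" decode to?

slope

The shifts repeat in a cycle of length 2: positions 0,1,… shift by +7, +12, then the pattern repeats.
Reversing it on zxvbl: z−7=s, x−12=l, v−7=o, b−12=p, l−7=e.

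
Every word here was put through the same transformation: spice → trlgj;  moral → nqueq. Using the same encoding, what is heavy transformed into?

The shift increases by 1 at each position, starting from +1: 1, 2, 3, ….
Applying it to heavy: h+1=i, e+2=g, a+3=d, v+4=z, y+5=d.

igdzd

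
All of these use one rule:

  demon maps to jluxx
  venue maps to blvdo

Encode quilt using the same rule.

Each letter shifts forward by (position + 6), i.e. 6, 7, 8, … — the shift grows by one for each successive letter.
On quilt: q+6=w, u+7=b, i+8=q, l+9=u, t+10=d.

wbqud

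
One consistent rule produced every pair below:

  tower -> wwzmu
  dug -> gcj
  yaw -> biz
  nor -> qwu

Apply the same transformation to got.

jww

Two shifts are in play — +8 for a/e/i/o/u, +3 for every other letter.
For got: g(cons)+3=j, o(vowel)+8=w, t(cons)+3=w.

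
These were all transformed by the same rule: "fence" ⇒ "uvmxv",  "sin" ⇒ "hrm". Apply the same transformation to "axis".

This is the alphabet-reversal cipher (Atbash): a becomes z, b becomes y, etc.
On axis: a↔z, x↔c, i↔r, s↔h.

zcrh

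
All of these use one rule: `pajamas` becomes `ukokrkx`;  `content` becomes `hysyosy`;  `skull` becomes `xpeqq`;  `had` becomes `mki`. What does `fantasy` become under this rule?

kksykxd

The shift depends on letter class: consonant p→u is +5, but vowel a→k is +10. Two shifts are in play — +10 for a/e/i/o/u, +5 for every other letter.
Applying it to fantasy: f(cons)+5=k, a(vowel)+10=k, n(cons)+5=s, t(cons)+5=y, a(vowel)+10=k, s(cons)+5=x, y(cons)+5=d.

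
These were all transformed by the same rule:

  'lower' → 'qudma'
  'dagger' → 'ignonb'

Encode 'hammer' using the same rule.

In lower: l→q is +5, o→u is +6, w→d is +7, e→m is +8 — the shift increases by 1 each position. The shift increases by 1 at each position, starting from +5: 5, 6, 7, ….
On hammer: h+5=m, a+6=g, m+7=t, m+8=u, e+9=n, r+10=b.

mgtunb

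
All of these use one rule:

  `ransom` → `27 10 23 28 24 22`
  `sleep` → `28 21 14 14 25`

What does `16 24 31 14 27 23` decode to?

govern

r is letter #18 and maps to 27: an offset of 9. Letters become their 1-based position plus 9 (so a→10, b→11, …).
Undoing it on 16 24 31 14 27 23: 16→(16−9)÷1=7=g, 24→(24−9)÷1=15=o, 31→(31−9)÷1=22=v, 14→(14−9)÷1=5=e, 27→(27−9)÷1=18=r, 23→(23−9)÷1=14=n.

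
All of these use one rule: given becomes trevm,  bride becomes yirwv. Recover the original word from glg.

tot

Each pair mirrors across the alphabet (g↔t, i↔r, v↔e): positions sum to 25. Letters are reflected about the middle of the alphabet (position → 25−position): Atbash.
Undoing it on glg: g↔t, l↔o, g↔t.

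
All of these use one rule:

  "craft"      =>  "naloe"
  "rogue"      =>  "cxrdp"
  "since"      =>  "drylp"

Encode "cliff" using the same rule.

Shifts by position in craft: pos 0: c→n (+11), pos 1: r→a (+9), pos 2: a→l (+11), pos 3: f→o (+9) — repeating every 2. It's a Vigenère-style cipher with numeric key [11,9]: position i shifts by key[i mod 2].
On cliff: c+11=n, l+9=u, i+11=t, f+9=o, f+11=q.

nutoq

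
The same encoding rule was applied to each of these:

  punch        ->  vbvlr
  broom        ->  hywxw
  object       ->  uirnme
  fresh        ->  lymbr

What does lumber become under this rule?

In punch: p→v is +6, u→b is +7, n→v is +8, c→l is +9 — the shift increases by 1 each position. Each letter shifts forward by (position + 6), i.e. 6, 7, 8, … — the shift grows by one for each successive letter.
Applying it to lumber: l+6=r, u+7=b, m+8=u, b+9=k, e+10=o, r+11=c.

rbukoc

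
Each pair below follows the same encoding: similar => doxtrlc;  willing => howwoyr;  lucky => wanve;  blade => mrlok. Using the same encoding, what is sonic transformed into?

Shifts by position in similar: pos 0: s→d (+11), pos 1: i→o (+6), pos 2: m→x (+11), pos 3: i→t (+11), pos 4: l→r (+6), pos 5: a→l (+11) — repeating every 3. A repeating key of period 3 is used — shifts +11, +6, +11 over and over.
On sonic: s+11=d, o+6=u, n+11=y, i+11=t, c+6=i.

duyti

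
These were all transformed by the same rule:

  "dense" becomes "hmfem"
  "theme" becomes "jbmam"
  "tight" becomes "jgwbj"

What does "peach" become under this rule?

Treating letters as 0–25, the rule is x ↦ 5x + 18 (mod 26).
For peach: p(15)→5·15+18≡15=p; e(4)→5·4+18≡12=m; a(0)→5·0+18≡18=s; c(2)→5·2+18≡2=c; h(7)→5·7+18≡1=b (all mod 26).

pmscb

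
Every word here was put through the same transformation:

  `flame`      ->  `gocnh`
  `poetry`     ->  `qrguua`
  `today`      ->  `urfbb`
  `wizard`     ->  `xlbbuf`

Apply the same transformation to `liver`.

mlxfu

Shifts by position in flame: pos 0: f→g (+1), pos 1: l→o (+3), pos 2: a→c (+2), pos 3: m→n (+1), pos 4: e→h (+3) — repeating every 3. A repeating key of period 3 is used — shifts +1, +3, +2 over and over.
For liver: l+1=m, i+3=l, v+2=x, e+1=f, r+3=u.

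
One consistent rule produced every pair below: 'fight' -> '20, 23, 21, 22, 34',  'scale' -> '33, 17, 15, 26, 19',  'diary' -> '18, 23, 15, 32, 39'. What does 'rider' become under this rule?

f is letter #6 and maps to 20: an offset of 14. Letters become their 1-based position plus 14 (so a→15, b→16, …).
On rider: r=18→32, i=9→23, d=4→18, e=5→19, r=18→32.

32, 23, 18, 19, 32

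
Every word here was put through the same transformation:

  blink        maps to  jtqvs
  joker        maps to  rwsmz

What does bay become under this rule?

jig

Compare letters: b→j is +8, l→t is +8, i→q is +8 — a constant shift. Each letter is shifted forward by 8 in the alphabet (a Caesar shift of +8).
For bay: b+8=j, a+8=i, y+8=g.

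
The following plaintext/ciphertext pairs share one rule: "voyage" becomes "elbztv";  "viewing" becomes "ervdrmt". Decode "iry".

rib

Each pair mirrors across the alphabet (v↔e, o↔l, y↔b): positions sum to 25. This is the alphabet-reversal cipher (Atbash): a becomes z, b becomes y, etc.
Decoding iry: i↔r, r↔i, y↔b.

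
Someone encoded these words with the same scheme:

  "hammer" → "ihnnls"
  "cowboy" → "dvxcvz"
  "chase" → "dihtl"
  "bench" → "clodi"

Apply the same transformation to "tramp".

The shift depends on letter class: consonant h→i is +1, but vowel a→h is +7. Vowels shift forward by 7 and consonants shift forward by 1.
For tramp: t(cons)+1=u, r(cons)+1=s, a(vowel)+7=h, m(cons)+1=n, p(cons)+1=q.

ushnq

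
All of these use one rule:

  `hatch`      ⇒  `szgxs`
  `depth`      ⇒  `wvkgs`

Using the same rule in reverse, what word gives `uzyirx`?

fabric

Letters are reflected about the middle of the alphabet (position → 25−position): Atbash.
Undoing it on uzyirx: u↔f, z↔a, y↔b, i↔r, r↔i, x↔c.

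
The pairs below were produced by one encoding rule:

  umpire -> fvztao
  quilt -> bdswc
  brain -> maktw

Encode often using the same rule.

It's a Vigenère-style cipher with numeric key [11,9,10]: position i shifts by key[i mod 3].
Applying it to often: o+11=z, f+9=o, t+10=d, e+11=p, n+9=w.

zodpw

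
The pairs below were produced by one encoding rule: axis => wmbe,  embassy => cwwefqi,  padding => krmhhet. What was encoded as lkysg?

cough

The output letters match the input read backwards, each shifted +4: axis reversed is sixa. The word is reversed, then every letter is shifted forward by 4.
Reversing it on lkysg: shift back: l−4=h, k−4=g, y−4=u, s−4=o, g−4=c → hguoc; then reverse → cough.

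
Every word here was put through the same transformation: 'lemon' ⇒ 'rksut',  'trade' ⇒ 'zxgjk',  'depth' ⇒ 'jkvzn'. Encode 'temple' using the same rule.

This is a Caesar cipher with shift 6.
Applying it to temple: t+6=z, e+6=k, m+6=s, p+6=v, l+6=r, e+6=k.

zksvrk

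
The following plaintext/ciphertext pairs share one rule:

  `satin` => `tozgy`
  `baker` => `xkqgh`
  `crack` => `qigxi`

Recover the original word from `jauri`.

cloud

The output letters match the input read backwards, each shifted +6: satin reversed is nitas. Read the word backwards and shift each letter +6.
Decoding jauri: shift back: j−6=d, a−6=u, u−6=o, r−6=l, i−6=c → duolc; then reverse → cloud.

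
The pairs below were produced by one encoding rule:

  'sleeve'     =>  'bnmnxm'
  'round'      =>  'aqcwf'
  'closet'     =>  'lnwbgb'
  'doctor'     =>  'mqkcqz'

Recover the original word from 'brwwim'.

sponge

Shifts by position in sleeve: pos 0: s→b (+9), pos 1: l→n (+2), pos 2: e→m (+8), pos 3: e→n (+9), pos 4: v→x (+2), pos 5: e→m (+8) — repeating every 3. The shifts repeat in a cycle of length 3: positions 0,1,… shift by +9, +2, +8, then the pattern repeats.
Decoding brwwim: b−9=s, r−2=p, w−8=o, w−9=n, i−2=g, m−8=e.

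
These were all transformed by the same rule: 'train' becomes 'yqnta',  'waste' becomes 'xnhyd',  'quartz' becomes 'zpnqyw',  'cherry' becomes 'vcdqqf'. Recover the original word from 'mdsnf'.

delay

t(19)→y(24) and r(17)→q(16) fit y≡17x+13 (mod 26); the inverse of 17 mod 26 is 23. This is an affine cipher: with a=0,…,z=25, each position x becomes (17x+13) mod 26.
Decoding mdsnf: m(12)→23·(12−13)≡3=d; d(3)→23·(3−13)≡4=e; s(18)→23·(18−13)≡11=l; n(13)→23·(13−13)≡0=a; f(5)→23·(5−13)≡24=y (all mod 26).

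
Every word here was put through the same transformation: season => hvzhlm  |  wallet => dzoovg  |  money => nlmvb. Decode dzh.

Each pair mirrors across the alphabet (s↔h, e↔v, a↔z): positions sum to 25. Letters are reflected about the middle of the alphabet (position → 25−position): Atbash.
Decoding dzh: d↔w, z↔a, h↔s.

was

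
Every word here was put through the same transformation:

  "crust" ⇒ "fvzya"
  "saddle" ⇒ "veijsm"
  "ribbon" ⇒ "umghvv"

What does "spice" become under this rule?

In crust: c→f is +3, r→v is +4, u→z is +5, s→y is +6 — the shift increases by 1 each position. Letter i (0-indexed) is shifted by i+3, so successive shifts are 3, 4, 5, ….
On spice: s+3=v, p+4=t, i+5=n, c+6=i, e+7=l.

vtnil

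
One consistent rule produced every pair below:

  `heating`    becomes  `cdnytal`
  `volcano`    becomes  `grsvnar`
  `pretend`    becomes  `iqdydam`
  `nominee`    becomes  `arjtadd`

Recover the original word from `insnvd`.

h(7)→c(2) and e(4)→d(3) fit y≡17x+13 (mod 26); the inverse of 17 mod 26 is 23. Treating letters as 0–25, the rule is x ↦ 17x + 13 (mod 26).
Decoding insnvd: i(8)→23·(8−13)≡15=p; n(13)→23·(13−13)≡0=a; s(18)→23·(18−13)≡11=l; n(13)→23·(13−13)≡0=a; v(21)→23·(21−13)≡2=c; d(3)→23·(3−13)≡4=e (all mod 26).

palace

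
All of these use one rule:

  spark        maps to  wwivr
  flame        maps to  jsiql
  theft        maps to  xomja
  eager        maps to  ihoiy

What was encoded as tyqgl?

The shifts repeat in a cycle of length 3: positions 0,1,… shift by +4, +7, +8, then the pattern repeats.
Decoding tyqgl: t−4=p, y−7=r, q−8=i, g−4=c, l−7=e.

price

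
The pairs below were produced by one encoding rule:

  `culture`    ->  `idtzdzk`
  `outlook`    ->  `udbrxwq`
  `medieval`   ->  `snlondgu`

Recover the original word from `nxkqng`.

hockey

The shifts repeat in a cycle of length 3: positions 0,1,… shift by +6, +9, +8, then the pattern repeats.
Reversing it on nxkqng: n−6=h, x−9=o, k−8=c, q−6=k, n−9=e, g−8=y.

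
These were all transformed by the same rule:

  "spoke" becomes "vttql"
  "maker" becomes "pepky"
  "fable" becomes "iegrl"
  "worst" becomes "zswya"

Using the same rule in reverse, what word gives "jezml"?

In spoke: s→v is +3, p→t is +4, o→t is +5, k→q is +6 — the shift increases by 1 each position. The shift increases by 1 at each position, starting from +3: 3, 4, 5, ….
Decoding jezml: j−3=g, e−4=a, z−5=u, m−6=g, l−7=e.

gauge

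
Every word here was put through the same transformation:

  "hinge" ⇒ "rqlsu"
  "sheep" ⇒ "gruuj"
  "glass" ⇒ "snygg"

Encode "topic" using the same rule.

fkjqw

Treating letters as 0–25, the rule is x ↦ 25x + 24 (mod 26).
For topic: t(19)→25·19+24≡5=f; o(14)→25·14+24≡10=k; p(15)→25·15+24≡9=j; i(8)→25·8+24≡16=q; c(2)→25·2+24≡22=w (all mod 26).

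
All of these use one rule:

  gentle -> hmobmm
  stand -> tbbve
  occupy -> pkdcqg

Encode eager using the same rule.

fihms

Shifts by position in gentle: pos 0: g→h (+1), pos 1: e→m (+8), pos 2: n→o (+1), pos 3: t→b (+8) — repeating every 2. The shifts repeat in a cycle of length 2: positions 0,1,… shift by +1, +8, then the pattern repeats.
Applying it to eager: e+1=f, a+8=i, g+1=h, e+8=m, r+1=s.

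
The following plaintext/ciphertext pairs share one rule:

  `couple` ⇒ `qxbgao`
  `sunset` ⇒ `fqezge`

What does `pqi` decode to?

wed

The word is reversed, then every letter is shifted forward by 12.
Decoding pqi: shift back: p−12=d, q−12=e, i−12=w → dew; then reverse → wed.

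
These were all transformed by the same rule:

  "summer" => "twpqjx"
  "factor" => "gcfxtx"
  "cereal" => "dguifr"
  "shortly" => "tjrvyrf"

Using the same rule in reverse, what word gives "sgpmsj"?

In summer: s→t is +1, u→w is +2, m→p is +3, m→q is +4 — the shift increases by 1 each position. The shift increases by 1 at each position, starting from +1: 1, 2, 3, ….
Reversing it on sgpmsj: s−1=r, g−2=e, p−3=m, m−4=i, s−5=n, j−6=d.

remind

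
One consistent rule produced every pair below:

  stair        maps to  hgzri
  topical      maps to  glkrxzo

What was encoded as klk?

Letters are reflected about the middle of the alphabet (position → 25−position): Atbash.
Reversing it on klk: k↔p, l↔o, k↔p.

pop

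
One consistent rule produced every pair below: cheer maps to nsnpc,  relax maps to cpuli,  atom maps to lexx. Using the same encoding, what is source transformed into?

Shifts by position in cheer: pos 0: c→n (+11), pos 1: h→s (+11), pos 2: e→n (+9), pos 3: e→p (+11), pos 4: r→c (+11) — repeating every 3. The shifts repeat in a cycle of length 3: positions 0,1,… shift by +11, +11, +9, then the pattern repeats.
For source: s+11=d, o+11=z, u+9=d, r+11=c, c+11=n, e+9=n.

dzdcnn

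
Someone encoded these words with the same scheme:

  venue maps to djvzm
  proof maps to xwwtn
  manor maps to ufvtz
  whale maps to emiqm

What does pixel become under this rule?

xnfjt

Shifts by position in venue: pos 0: v→d (+8), pos 1: e→j (+5), pos 2: n→v (+8), pos 3: u→z (+5) — repeating every 2. The shifts repeat in a cycle of length 2: positions 0,1,… shift by +8, +5, then the pattern repeats.
On pixel: p+8=x, i+5=n, x+8=f, e+5=j, l+8=t.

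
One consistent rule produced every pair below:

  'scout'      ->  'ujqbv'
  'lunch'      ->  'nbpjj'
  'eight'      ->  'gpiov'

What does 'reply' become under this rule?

Shifts by position in scout: pos 0: s→u (+2), pos 1: c→j (+7), pos 2: o→q (+2), pos 3: u→b (+7) — repeating every 2. It's a Vigenère-style cipher with numeric key [2,7]: position i shifts by key[i mod 2].
For reply: r+2=t, e+7=l, p+2=r, l+7=s, y+2=a.

tlrsa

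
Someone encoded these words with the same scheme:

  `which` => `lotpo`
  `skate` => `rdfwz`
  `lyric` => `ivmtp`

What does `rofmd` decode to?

shark

Treating letters as 0–25, the rule is x ↦ 5x + 5 (mod 26).
Decoding rofmd: r(17)→21·(17−5)≡18=s; o(14)→21·(14−5)≡7=h; f(5)→21·(5−5)≡0=a; m(12)→21·(12−5)≡17=r; d(3)→21·(3−5)≡10=k (all mod 26).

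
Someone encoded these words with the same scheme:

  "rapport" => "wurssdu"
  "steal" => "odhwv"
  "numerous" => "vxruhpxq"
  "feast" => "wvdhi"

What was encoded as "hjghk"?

Two steps: reverse the string, then apply a Caesar shift of +3.
Undoing it on hjghk: shift back: h−3=e, j−3=g, g−3=d, h−3=e, k−3=h → egdeh; then reverse → hedge.

hedge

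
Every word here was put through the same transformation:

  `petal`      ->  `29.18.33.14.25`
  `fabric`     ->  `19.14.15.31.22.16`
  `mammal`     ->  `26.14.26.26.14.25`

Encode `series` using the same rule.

Each letter is replaced by its alphabet position (a=1..z=26) + 13.
Applying it to series: s=19→32, e=5→18, r=18→31, i=9→22, e=5→18, s=19→32.

32.18.31.22.18.32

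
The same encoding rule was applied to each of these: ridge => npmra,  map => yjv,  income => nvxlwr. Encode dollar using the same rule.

Read the word backwards and shift each letter +9.
For dollar: reverse → rallod; then shift: r+9=a, a+9=j, l+9=u, l+9=u, o+9=x, d+9=m.

ajuuxm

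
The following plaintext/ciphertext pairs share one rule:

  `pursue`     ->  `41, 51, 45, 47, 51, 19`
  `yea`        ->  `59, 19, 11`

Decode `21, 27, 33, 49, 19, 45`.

filter

With a=1..z=26, the number is 2·pos + 9.
Reversing it on 21, 27, 33, 49, 19, 45: 21→(21−9)÷2=6=f, 27→(27−9)÷2=9=i, 33→(33−9)÷2=12=l, 49→(49−9)÷2=20=t, 19→(19−9)÷2=5=e, 45→(45−9)÷2=18=r.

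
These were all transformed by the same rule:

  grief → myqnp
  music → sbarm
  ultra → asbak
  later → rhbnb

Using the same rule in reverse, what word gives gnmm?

aged

In grief: g→m is +6, r→y is +7, i→q is +8, e→n is +9 — the shift increases by 1 each position. The shift increases by 1 at each position, starting from +6: 6, 7, 8, ….
Decoding gnmm: g−6=a, n−7=g, m−8=e, m−9=d.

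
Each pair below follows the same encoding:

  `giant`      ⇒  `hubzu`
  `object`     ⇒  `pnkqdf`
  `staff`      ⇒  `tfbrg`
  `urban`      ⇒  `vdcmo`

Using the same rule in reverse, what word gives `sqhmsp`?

The shifts repeat in a cycle of length 2: positions 0,1,… shift by +1, +12, then the pattern repeats.
Decoding sqhmsp: s−1=r, q−12=e, h−1=g, m−12=a, s−1=r, p−12=d.

regard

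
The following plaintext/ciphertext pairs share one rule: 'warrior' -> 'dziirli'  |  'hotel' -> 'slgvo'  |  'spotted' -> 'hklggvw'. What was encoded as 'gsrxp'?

Each pair mirrors across the alphabet (w↔d, a↔z, r↔i): positions sum to 25. Letters are reflected about the middle of the alphabet (position → 25−position): Atbash.
Undoing it on gsrxp: g↔t, s↔h, r↔i, x↔c, p↔k.

thick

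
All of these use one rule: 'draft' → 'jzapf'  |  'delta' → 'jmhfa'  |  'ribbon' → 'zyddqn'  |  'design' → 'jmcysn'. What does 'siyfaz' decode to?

guitar

d(3)→j(9) and r(17)→z(25) fit y≡3x+0 (mod 26); the inverse of 3 mod 26 is 9. Each letter's alphabet position (a=0..z=25) is mapped through 3·x+0 mod 26 — an affine cipher.
Undoing it on siyfaz: s(18)→9·(18−0)≡6=g; i(8)→9·(8−0)≡20=u; y(24)→9·(24−0)≡8=i; f(5)→9·(5−0)≡19=t; a(0)→9·(0−0)≡0=a; z(25)→9·(25−0)≡17=r (all mod 26).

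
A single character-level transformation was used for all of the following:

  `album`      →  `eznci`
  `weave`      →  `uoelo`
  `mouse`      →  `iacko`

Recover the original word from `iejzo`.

maple

Treating letters as 0–25, the rule is x ↦ 9x + 4 (mod 26).
Decoding iejzo: i(8)→3·(8−4)≡12=m; e(4)→3·(4−4)≡0=a; j(9)→3·(9−4)≡15=p; z(25)→3·(25−4)≡11=l; o(14)→3·(14−4)≡4=e (all mod 26).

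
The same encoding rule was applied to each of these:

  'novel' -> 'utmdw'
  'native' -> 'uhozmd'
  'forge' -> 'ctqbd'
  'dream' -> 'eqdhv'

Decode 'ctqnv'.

n(13)→u(20) and o(14)→t(19) fit y≡25x+7 (mod 26); the inverse of 25 mod 26 is 25. Each letter's alphabet position (a=0..z=25) is mapped through 25·x+7 mod 26 — an affine cipher.
Reversing it on ctqnv: c(2)→25·(2−7)≡5=f; t(19)→25·(19−7)≡14=o; q(16)→25·(16−7)≡17=r; n(13)→25·(13−7)≡20=u; v(21)→25·(21−7)≡12=m (all mod 26).

forum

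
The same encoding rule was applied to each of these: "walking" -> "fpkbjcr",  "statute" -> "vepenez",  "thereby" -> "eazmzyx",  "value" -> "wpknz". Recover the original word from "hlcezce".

content

Each letter's alphabet position (a=0..z=25) is mapped through 9·x+15 mod 26 — an affine cipher.
Decoding hlcezce: h(7)→3·(7−15)≡2=c; l(11)→3·(11−15)≡14=o; c(2)→3·(2−15)≡13=n; e(4)→3·(4−15)≡19=t; z(25)→3·(25−15)≡4=e; c(2)→3·(2−15)≡13=n; e(4)→3·(4−15)≡19=t (all mod 26).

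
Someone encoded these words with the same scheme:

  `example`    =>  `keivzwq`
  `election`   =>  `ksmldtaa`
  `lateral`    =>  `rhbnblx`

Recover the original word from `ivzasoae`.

In example: e→k is +6, x→e is +7, a→i is +8, m→v is +9 — the shift increases by 1 each position. The shift increases by 1 at each position, starting from +6: 6, 7, 8, ….
Decoding ivzasoae: i−6=c, v−7=o, z−8=r, a−9=r, s−10=i, o−11=d, a−12=o, e−13=r.

corridor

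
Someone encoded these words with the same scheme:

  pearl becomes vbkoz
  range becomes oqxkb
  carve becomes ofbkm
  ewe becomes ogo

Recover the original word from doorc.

sheet

Read the word backwards and shift each letter +10.
Undoing it on doorc: shift back: d−10=t, o−10=e, o−10=e, r−10=h, c−10=s → teehs; then reverse → sheet.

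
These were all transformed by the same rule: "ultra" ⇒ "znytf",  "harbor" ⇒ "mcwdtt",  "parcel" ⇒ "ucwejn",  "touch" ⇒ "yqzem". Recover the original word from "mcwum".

harsh

It's a Vigenère-style cipher with numeric key [5,2]: position i shifts by key[i mod 2].
Undoing it on mcwum: m−5=h, c−2=a, w−5=r, u−2=s, m−5=h.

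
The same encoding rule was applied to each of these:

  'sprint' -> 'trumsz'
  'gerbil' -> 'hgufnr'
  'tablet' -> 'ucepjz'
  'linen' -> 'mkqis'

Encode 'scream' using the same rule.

In sprint: s→t is +1, p→r is +2, r→u is +3, i→m is +4 — the shift increases by 1 each position. Letter i (0-indexed) is shifted by i+1, so successive shifts are 1, 2, 3, ….
For scream: s+1=t, c+2=e, r+3=u, e+4=i, a+5=f, m+6=s.

teuifs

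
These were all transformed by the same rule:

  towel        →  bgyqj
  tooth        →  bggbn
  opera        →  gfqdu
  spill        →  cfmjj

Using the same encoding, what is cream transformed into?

t(19)→b(1) and o(14)→g(6) fit y≡25x+20 (mod 26); the inverse of 25 mod 26 is 25. This is an affine cipher: with a=0,…,z=25, each position x becomes (25x+20) mod 26.
For cream: c(2)→25·2+20≡18=s; r(17)→25·17+20≡3=d; e(4)→25·4+20≡16=q; a(0)→25·0+20≡20=u; m(12)→25·12+20≡8=i (all mod 26).

sdqui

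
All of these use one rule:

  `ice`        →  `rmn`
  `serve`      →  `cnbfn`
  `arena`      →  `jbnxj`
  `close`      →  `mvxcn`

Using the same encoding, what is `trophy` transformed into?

The shift depends on letter class: consonant c→m is +10, but vowel i→r is +9. The rule splits by letter class: vowels +9, consonants +10.
Applying it to trophy: t(cons)+10=d, r(cons)+10=b, o(vowel)+9=x, p(cons)+10=z, h(cons)+10=r, y(cons)+10=i.

dbxzri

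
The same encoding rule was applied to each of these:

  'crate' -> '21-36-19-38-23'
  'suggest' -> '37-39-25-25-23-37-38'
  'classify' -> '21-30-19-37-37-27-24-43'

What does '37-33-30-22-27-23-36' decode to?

soldier

Letters become their 1-based position plus 18 (so a→19, b→20, …).
Reversing it on 37-33-30-22-27-23-36: 37→(37−18)÷1=19=s, 33→(33−18)÷1=15=o, 30→(30−18)÷1=12=l, 22→(22−18)÷1=4=d, 27→(27−18)÷1=9=i, 23→(23−18)÷1=5=e, 36→(36−18)÷1=18=r.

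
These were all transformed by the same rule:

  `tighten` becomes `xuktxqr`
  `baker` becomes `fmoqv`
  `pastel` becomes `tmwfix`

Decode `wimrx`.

swift

The shifts repeat in a cycle of length 2: positions 0,1,… shift by +4, +12, then the pattern repeats.
Undoing it on wimrx: w−4=s, i−12=w, m−4=i, r−12=f, x−4=t.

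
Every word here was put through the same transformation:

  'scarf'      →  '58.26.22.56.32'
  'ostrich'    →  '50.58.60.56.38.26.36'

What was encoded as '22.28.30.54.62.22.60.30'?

adequate

s(#19)→58 and c(#3)→26: differences scale by 2, so n = 2·pos + 20. With a=1..z=26, the number is 2·pos + 20.
Undoing it on 22.28.30.54.62.22.60.30: 22→(22−20)÷2=1=a, 28→(28−20)÷2=4=d, 30→(30−20)÷2=5=e, 54→(54−20)÷2=17=q, 62→(62−20)÷2=21=u, 22→(22−20)÷2=1=a, 60→(60−20)÷2=20=t, 30→(30−20)÷2=5=e.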